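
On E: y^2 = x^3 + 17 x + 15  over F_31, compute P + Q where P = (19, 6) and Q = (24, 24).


P != Q, so use the chord formula.
s = (y2 - y1) / (x2 - x1) = (18) / (5) mod 31 = 16
x3 = s^2 - x1 - x2 mod 31 = 16^2 - 19 - 24 = 27
y3 = s (x1 - x3) - y1 mod 31 = 16 * (19 - 27) - 6 = 21

P + Q = (27, 21)


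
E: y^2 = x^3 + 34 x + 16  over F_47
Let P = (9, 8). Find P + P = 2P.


Doubling: s = (3 x1^2 + a) / (2 y1)
s = (3*9^2 + 34) / (2*8) mod 47 = 32
x3 = s^2 - 2 x1 mod 47 = 32^2 - 2*9 = 19
y3 = s (x1 - x3) - y1 mod 47 = 32 * (9 - 19) - 8 = 1

2P = (19, 1)


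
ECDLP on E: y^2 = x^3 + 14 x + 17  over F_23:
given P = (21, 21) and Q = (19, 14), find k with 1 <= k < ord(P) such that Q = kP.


Enumerate multiples of P until we hit Q = (19, 14):
  1P = (21, 21)
  2P = (6, 8)
  3P = (22, 18)
  4P = (12, 21)
  5P = (13, 2)
  6P = (18, 12)
  7P = (16, 17)
  8P = (17, 19)
  9P = (14, 17)
  10P = (1, 20)
  11P = (19, 9)
  12P = (19, 14)
Match found at i = 12.

k = 12


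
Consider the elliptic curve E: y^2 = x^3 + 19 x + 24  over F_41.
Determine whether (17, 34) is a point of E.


Check whether y^2 = x^3 + 19 x + 24 (mod 41) for (x, y) = (17, 34).
LHS: y^2 = 34^2 mod 41 = 8
RHS: x^3 + 19 x + 24 = 17^3 + 19*17 + 24 mod 41 = 12
LHS != RHS

No, not on the curve


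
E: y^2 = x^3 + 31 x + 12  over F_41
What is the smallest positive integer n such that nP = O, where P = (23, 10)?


Compute successive multiples of P until we hit O:
  1P = (23, 10)
  2P = (4, 6)
  3P = (12, 29)
  4P = (10, 16)
  5P = (7, 11)
  6P = (7, 30)
  7P = (10, 25)
  8P = (12, 12)
  ... (continuing to 11P)
  11P = O

ord(P) = 11


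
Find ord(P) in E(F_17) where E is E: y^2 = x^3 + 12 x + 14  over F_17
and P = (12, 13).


Compute successive multiples of P until we hit O:
  1P = (12, 13)
  2P = (9, 16)
  3P = (14, 6)
  4P = (16, 1)
  5P = (15, 13)
  6P = (7, 4)
  7P = (6, 8)
  8P = (3, 3)
  ... (continuing to 21P)
  21P = O

ord(P) = 21


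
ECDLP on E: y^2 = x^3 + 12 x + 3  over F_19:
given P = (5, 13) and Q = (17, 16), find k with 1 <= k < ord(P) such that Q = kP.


Enumerate multiples of P until we hit Q = (17, 16):
  1P = (5, 13)
  2P = (1, 15)
  3P = (18, 3)
  4P = (3, 3)
  5P = (17, 3)
  6P = (13, 0)
  7P = (17, 16)
Match found at i = 7.

k = 7


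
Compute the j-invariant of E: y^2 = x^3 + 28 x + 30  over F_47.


Delta = -16(4 a^3 + 27 b^2) mod 47 = 27
-1728 * (4 a)^3 = -1728 * (4*28)^3 mod 47 = 44
j = 44 * 27^(-1) mod 47 = 26

j = 26 (mod 47)


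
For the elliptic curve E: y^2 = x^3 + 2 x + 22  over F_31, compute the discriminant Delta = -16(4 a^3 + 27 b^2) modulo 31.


4 a^3 + 27 b^2 = 4*2^3 + 27*22^2 = 32 + 13068 = 13100
Delta = -16 * (13100) = -209600
Delta mod 31 = 22

Delta = 22 (mod 31)


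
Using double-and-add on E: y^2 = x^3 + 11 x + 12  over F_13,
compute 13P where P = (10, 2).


k = 13 = 1101_2 (binary, LSB first: 1011)
Double-and-add from P = (10, 2):
  bit 0 = 1: acc = O + (10, 2) = (10, 2)
  bit 1 = 0: acc unchanged = (10, 2)
  bit 2 = 1: acc = (10, 2) + (0, 8) = (7, 4)
  bit 3 = 1: acc = (7, 4) + (12, 0) = (4, 4)

13P = (4, 4)


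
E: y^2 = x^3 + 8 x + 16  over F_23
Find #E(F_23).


For each x in F_23, count y with y^2 = x^3 + 8 x + 16 mod 23:
  x = 0: RHS = 16, y in [4, 19]  -> 2 point(s)
  x = 1: RHS = 2, y in [5, 18]  -> 2 point(s)
  x = 6: RHS = 4, y in [2, 21]  -> 2 point(s)
  x = 7: RHS = 1, y in [1, 22]  -> 2 point(s)
  x = 9: RHS = 12, y in [9, 14]  -> 2 point(s)
  x = 11: RHS = 9, y in [3, 20]  -> 2 point(s)
  x = 12: RHS = 0, y in [0]  -> 1 point(s)
  x = 16: RHS = 8, y in [10, 13]  -> 2 point(s)
  x = 18: RHS = 12, y in [9, 14]  -> 2 point(s)
  x = 19: RHS = 12, y in [9, 14]  -> 2 point(s)
Affine points: 19. Add the point at infinity: total = 20.

#E(F_23) = 20


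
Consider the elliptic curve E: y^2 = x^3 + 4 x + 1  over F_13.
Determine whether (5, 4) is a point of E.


Check whether y^2 = x^3 + 4 x + 1 (mod 13) for (x, y) = (5, 4).
LHS: y^2 = 4^2 mod 13 = 3
RHS: x^3 + 4 x + 1 = 5^3 + 4*5 + 1 mod 13 = 3
LHS = RHS

Yes, on the curve


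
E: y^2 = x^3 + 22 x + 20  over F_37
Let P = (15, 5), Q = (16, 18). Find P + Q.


P != Q, so use the chord formula.
s = (y2 - y1) / (x2 - x1) = (13) / (1) mod 37 = 13
x3 = s^2 - x1 - x2 mod 37 = 13^2 - 15 - 16 = 27
y3 = s (x1 - x3) - y1 mod 37 = 13 * (15 - 27) - 5 = 24

P + Q = (27, 24)


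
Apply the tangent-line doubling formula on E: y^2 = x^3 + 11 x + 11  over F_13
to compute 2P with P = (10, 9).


Doubling: s = (3 x1^2 + a) / (2 y1)
s = (3*10^2 + 11) / (2*9) mod 13 = 5
x3 = s^2 - 2 x1 mod 13 = 5^2 - 2*10 = 5
y3 = s (x1 - x3) - y1 mod 13 = 5 * (10 - 5) - 9 = 3

2P = (5, 3)


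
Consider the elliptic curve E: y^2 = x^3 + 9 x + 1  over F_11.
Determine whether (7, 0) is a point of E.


Check whether y^2 = x^3 + 9 x + 1 (mod 11) for (x, y) = (7, 0).
LHS: y^2 = 0^2 mod 11 = 0
RHS: x^3 + 9 x + 1 = 7^3 + 9*7 + 1 mod 11 = 0
LHS = RHS

Yes, on the curve


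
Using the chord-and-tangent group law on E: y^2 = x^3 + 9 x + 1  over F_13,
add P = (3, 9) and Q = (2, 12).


P != Q, so use the chord formula.
s = (y2 - y1) / (x2 - x1) = (3) / (12) mod 13 = 10
x3 = s^2 - x1 - x2 mod 13 = 10^2 - 3 - 2 = 4
y3 = s (x1 - x3) - y1 mod 13 = 10 * (3 - 4) - 9 = 7

P + Q = (4, 7)


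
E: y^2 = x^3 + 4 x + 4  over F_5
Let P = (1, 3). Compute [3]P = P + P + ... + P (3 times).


k = 3 = 11_2 (binary, LSB first: 11)
Double-and-add from P = (1, 3):
  bit 0 = 1: acc = O + (1, 3) = (1, 3)
  bit 1 = 1: acc = (1, 3) + (2, 0) = (1, 2)

3P = (1, 2)


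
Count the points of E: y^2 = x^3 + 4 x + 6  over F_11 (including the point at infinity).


For each x in F_11, count y with y^2 = x^3 + 4 x + 6 mod 11:
  x = 1: RHS = 0, y in [0]  -> 1 point(s)
  x = 2: RHS = 0, y in [0]  -> 1 point(s)
  x = 3: RHS = 1, y in [1, 10]  -> 2 point(s)
  x = 4: RHS = 9, y in [3, 8]  -> 2 point(s)
  x = 6: RHS = 4, y in [2, 9]  -> 2 point(s)
  x = 7: RHS = 3, y in [5, 6]  -> 2 point(s)
  x = 8: RHS = 0, y in [0]  -> 1 point(s)
  x = 9: RHS = 1, y in [1, 10]  -> 2 point(s)
  x = 10: RHS = 1, y in [1, 10]  -> 2 point(s)
Affine points: 15. Add the point at infinity: total = 16.

#E(F_11) = 16


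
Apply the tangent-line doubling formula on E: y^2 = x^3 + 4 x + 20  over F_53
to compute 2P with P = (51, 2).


Doubling: s = (3 x1^2 + a) / (2 y1)
s = (3*51^2 + 4) / (2*2) mod 53 = 4
x3 = s^2 - 2 x1 mod 53 = 4^2 - 2*51 = 20
y3 = s (x1 - x3) - y1 mod 53 = 4 * (51 - 20) - 2 = 16

2P = (20, 16)


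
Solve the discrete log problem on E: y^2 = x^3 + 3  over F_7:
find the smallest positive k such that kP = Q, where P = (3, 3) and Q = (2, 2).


Enumerate multiples of P until we hit Q = (2, 2):
  1P = (3, 3)
  2P = (2, 5)
  3P = (6, 3)
  4P = (5, 4)
  5P = (1, 5)
  6P = (4, 5)
  7P = (4, 2)
  8P = (1, 2)
  9P = (5, 3)
  10P = (6, 4)
  11P = (2, 2)
Match found at i = 11.

k = 11


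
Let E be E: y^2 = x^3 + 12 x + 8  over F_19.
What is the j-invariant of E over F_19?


Delta = -16(4 a^3 + 27 b^2) mod 19 = 4
-1728 * (4 a)^3 = -1728 * (4*12)^3 mod 19 = 12
j = 12 * 4^(-1) mod 19 = 3

j = 3 (mod 19)


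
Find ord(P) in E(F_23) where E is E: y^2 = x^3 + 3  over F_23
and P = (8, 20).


Compute successive multiples of P until we hit O:
  1P = (8, 20)
  2P = (19, 10)
  3P = (5, 17)
  4P = (11, 0)
  5P = (5, 6)
  6P = (19, 13)
  7P = (8, 3)
  8P = O

ord(P) = 8


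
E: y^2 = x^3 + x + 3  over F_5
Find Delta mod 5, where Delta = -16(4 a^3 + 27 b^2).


4 a^3 + 27 b^2 = 4*1^3 + 27*3^2 = 4 + 243 = 247
Delta = -16 * (247) = -3952
Delta mod 5 = 3

Delta = 3 (mod 5)


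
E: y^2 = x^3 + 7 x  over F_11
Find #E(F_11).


For each x in F_11, count y with y^2 = x^3 + 7 x + 0 mod 11:
  x = 0: RHS = 0, y in [0]  -> 1 point(s)
  x = 2: RHS = 0, y in [0]  -> 1 point(s)
  x = 3: RHS = 4, y in [2, 9]  -> 2 point(s)
  x = 4: RHS = 4, y in [2, 9]  -> 2 point(s)
  x = 6: RHS = 5, y in [4, 7]  -> 2 point(s)
  x = 9: RHS = 0, y in [0]  -> 1 point(s)
  x = 10: RHS = 3, y in [5, 6]  -> 2 point(s)
Affine points: 11. Add the point at infinity: total = 12.

#E(F_11) = 12


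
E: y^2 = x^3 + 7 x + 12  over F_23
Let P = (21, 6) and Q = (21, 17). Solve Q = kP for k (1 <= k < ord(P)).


Enumerate multiples of P until we hit Q = (21, 17):
  1P = (21, 6)
  2P = (22, 2)
  3P = (19, 9)
  4P = (14, 18)
  5P = (13, 0)
  6P = (14, 5)
  7P = (19, 14)
  8P = (22, 21)
  9P = (21, 17)
Match found at i = 9.

k = 9


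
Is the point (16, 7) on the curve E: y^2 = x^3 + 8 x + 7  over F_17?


Check whether y^2 = x^3 + 8 x + 7 (mod 17) for (x, y) = (16, 7).
LHS: y^2 = 7^2 mod 17 = 15
RHS: x^3 + 8 x + 7 = 16^3 + 8*16 + 7 mod 17 = 15
LHS = RHS

Yes, on the curve


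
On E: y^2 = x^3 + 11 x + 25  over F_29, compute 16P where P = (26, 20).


k = 16 = 10000_2 (binary, LSB first: 00001)
Double-and-add from P = (26, 20):
  bit 0 = 0: acc unchanged = O
  bit 1 = 0: acc unchanged = O
  bit 2 = 0: acc unchanged = O
  bit 3 = 0: acc unchanged = O
  bit 4 = 1: acc = O + (25, 27) = (25, 27)

16P = (25, 27)


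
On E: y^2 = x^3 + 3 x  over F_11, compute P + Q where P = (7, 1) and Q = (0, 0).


P != Q, so use the chord formula.
s = (y2 - y1) / (x2 - x1) = (10) / (4) mod 11 = 8
x3 = s^2 - x1 - x2 mod 11 = 8^2 - 7 - 0 = 2
y3 = s (x1 - x3) - y1 mod 11 = 8 * (7 - 2) - 1 = 6

P + Q = (2, 6)


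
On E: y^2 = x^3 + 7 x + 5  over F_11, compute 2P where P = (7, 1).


Doubling: s = (3 x1^2 + a) / (2 y1)
s = (3*7^2 + 7) / (2*1) mod 11 = 0
x3 = s^2 - 2 x1 mod 11 = 0^2 - 2*7 = 8
y3 = s (x1 - x3) - y1 mod 11 = 0 * (7 - 8) - 1 = 10

2P = (8, 10)


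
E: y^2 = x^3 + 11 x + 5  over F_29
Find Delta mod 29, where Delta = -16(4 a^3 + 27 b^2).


4 a^3 + 27 b^2 = 4*11^3 + 27*5^2 = 5324 + 675 = 5999
Delta = -16 * (5999) = -95984
Delta mod 29 = 6

Delta = 6 (mod 29)


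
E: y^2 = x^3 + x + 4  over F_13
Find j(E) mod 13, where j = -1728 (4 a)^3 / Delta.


Delta = -16(4 a^3 + 27 b^2) mod 13 = 5
-1728 * (4 a)^3 = -1728 * (4*1)^3 mod 13 = 12
j = 12 * 5^(-1) mod 13 = 5

j = 5 (mod 13)


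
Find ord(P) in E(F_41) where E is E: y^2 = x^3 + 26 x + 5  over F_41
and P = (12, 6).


Compute successive multiples of P until we hit O:
  1P = (12, 6)
  2P = (33, 33)
  3P = (1, 14)
  4P = (37, 1)
  5P = (15, 11)
  6P = (35, 24)
  7P = (36, 18)
  8P = (24, 29)
  ... (continuing to 37P)
  37P = O

ord(P) = 37


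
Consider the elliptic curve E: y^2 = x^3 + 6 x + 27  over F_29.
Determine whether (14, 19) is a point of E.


Check whether y^2 = x^3 + 6 x + 27 (mod 29) for (x, y) = (14, 19).
LHS: y^2 = 19^2 mod 29 = 13
RHS: x^3 + 6 x + 27 = 14^3 + 6*14 + 27 mod 29 = 13
LHS = RHS

Yes, on the curve


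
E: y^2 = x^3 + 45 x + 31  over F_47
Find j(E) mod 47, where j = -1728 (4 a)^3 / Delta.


Delta = -16(4 a^3 + 27 b^2) mod 47 = 41
-1728 * (4 a)^3 = -1728 * (4*45)^3 mod 47 = 8
j = 8 * 41^(-1) mod 47 = 30

j = 30 (mod 47)


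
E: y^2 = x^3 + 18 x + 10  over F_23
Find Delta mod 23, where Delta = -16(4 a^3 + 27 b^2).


4 a^3 + 27 b^2 = 4*18^3 + 27*10^2 = 23328 + 2700 = 26028
Delta = -16 * (26028) = -416448
Delta mod 23 = 13

Delta = 13 (mod 23)


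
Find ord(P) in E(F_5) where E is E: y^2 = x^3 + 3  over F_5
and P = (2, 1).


Compute successive multiples of P until we hit O:
  1P = (2, 1)
  2P = (2, 4)
  3P = O

ord(P) = 3


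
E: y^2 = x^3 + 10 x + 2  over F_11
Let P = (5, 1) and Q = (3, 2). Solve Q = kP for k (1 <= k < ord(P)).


Enumerate multiples of P until we hit Q = (3, 2):
  1P = (5, 1)
  2P = (6, 6)
  3P = (3, 9)
  4P = (8, 0)
  5P = (3, 2)
Match found at i = 5.

k = 5


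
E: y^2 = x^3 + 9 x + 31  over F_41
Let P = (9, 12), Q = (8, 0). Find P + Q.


P != Q, so use the chord formula.
s = (y2 - y1) / (x2 - x1) = (29) / (40) mod 41 = 12
x3 = s^2 - x1 - x2 mod 41 = 12^2 - 9 - 8 = 4
y3 = s (x1 - x3) - y1 mod 41 = 12 * (9 - 4) - 12 = 7

P + Q = (4, 7)


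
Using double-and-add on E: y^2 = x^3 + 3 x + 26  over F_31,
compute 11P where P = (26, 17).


k = 11 = 1011_2 (binary, LSB first: 1101)
Double-and-add from P = (26, 17):
  bit 0 = 1: acc = O + (26, 17) = (26, 17)
  bit 1 = 1: acc = (26, 17) + (4, 28) = (9, 21)
  bit 2 = 0: acc unchanged = (9, 21)
  bit 3 = 1: acc = (9, 21) + (21, 9) = (2, 3)

11P = (2, 3)


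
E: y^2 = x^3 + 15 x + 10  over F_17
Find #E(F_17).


For each x in F_17, count y with y^2 = x^3 + 15 x + 10 mod 17:
  x = 1: RHS = 9, y in [3, 14]  -> 2 point(s)
  x = 4: RHS = 15, y in [7, 10]  -> 2 point(s)
  x = 7: RHS = 16, y in [4, 13]  -> 2 point(s)
  x = 8: RHS = 13, y in [8, 9]  -> 2 point(s)
  x = 10: RHS = 4, y in [2, 15]  -> 2 point(s)
Affine points: 10. Add the point at infinity: total = 11.

#E(F_17) = 11


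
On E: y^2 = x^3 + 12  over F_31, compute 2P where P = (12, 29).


Doubling: s = (3 x1^2 + a) / (2 y1)
s = (3*12^2 + 0) / (2*29) mod 31 = 16
x3 = s^2 - 2 x1 mod 31 = 16^2 - 2*12 = 15
y3 = s (x1 - x3) - y1 mod 31 = 16 * (12 - 15) - 29 = 16

2P = (15, 16)


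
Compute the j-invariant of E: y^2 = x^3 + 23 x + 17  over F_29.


Delta = -16(4 a^3 + 27 b^2) mod 29 = 17
-1728 * (4 a)^3 = -1728 * (4*23)^3 mod 29 = 21
j = 21 * 17^(-1) mod 29 = 20

j = 20 (mod 29)


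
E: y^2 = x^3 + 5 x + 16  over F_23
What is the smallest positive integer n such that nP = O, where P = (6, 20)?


Compute successive multiples of P until we hit O:
  1P = (6, 20)
  2P = (6, 3)
  3P = O

ord(P) = 3


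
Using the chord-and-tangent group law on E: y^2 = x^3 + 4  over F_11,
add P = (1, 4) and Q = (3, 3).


P != Q, so use the chord formula.
s = (y2 - y1) / (x2 - x1) = (10) / (2) mod 11 = 5
x3 = s^2 - x1 - x2 mod 11 = 5^2 - 1 - 3 = 10
y3 = s (x1 - x3) - y1 mod 11 = 5 * (1 - 10) - 4 = 6

P + Q = (10, 6)


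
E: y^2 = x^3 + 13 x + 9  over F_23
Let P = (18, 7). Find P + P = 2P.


Doubling: s = (3 x1^2 + a) / (2 y1)
s = (3*18^2 + 13) / (2*7) mod 23 = 3
x3 = s^2 - 2 x1 mod 23 = 3^2 - 2*18 = 19
y3 = s (x1 - x3) - y1 mod 23 = 3 * (18 - 19) - 7 = 13

2P = (19, 13)


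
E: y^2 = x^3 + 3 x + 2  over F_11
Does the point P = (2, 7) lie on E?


Check whether y^2 = x^3 + 3 x + 2 (mod 11) for (x, y) = (2, 7).
LHS: y^2 = 7^2 mod 11 = 5
RHS: x^3 + 3 x + 2 = 2^3 + 3*2 + 2 mod 11 = 5
LHS = RHS

Yes, on the curve


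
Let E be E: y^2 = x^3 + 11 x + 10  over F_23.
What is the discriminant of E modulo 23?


4 a^3 + 27 b^2 = 4*11^3 + 27*10^2 = 5324 + 2700 = 8024
Delta = -16 * (8024) = -128384
Delta mod 23 = 2

Delta = 2 (mod 23)


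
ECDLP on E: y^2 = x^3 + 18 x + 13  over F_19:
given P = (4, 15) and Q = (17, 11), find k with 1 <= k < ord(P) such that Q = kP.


Enumerate multiples of P until we hit Q = (17, 11):
  1P = (4, 15)
  2P = (9, 12)
  3P = (17, 8)
  4P = (2, 0)
  5P = (17, 11)
Match found at i = 5.

k = 5


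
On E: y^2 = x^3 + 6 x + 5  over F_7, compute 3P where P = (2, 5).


k = 3 = 11_2 (binary, LSB first: 11)
Double-and-add from P = (2, 5):
  bit 0 = 1: acc = O + (2, 5) = (2, 5)
  bit 1 = 1: acc = (2, 5) + (4, 4) = (3, 6)

3P = (3, 6)


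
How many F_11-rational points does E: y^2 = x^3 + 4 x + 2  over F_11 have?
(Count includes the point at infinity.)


For each x in F_11, count y with y^2 = x^3 + 4 x + 2 mod 11:
  x = 4: RHS = 5, y in [4, 7]  -> 2 point(s)
  x = 5: RHS = 4, y in [2, 9]  -> 2 point(s)
  x = 6: RHS = 0, y in [0]  -> 1 point(s)
Affine points: 5. Add the point at infinity: total = 6.

#E(F_11) = 6


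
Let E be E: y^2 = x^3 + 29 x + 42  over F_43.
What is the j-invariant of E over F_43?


Delta = -16(4 a^3 + 27 b^2) mod 43 = 2
-1728 * (4 a)^3 = -1728 * (4*29)^3 mod 43 = 32
j = 32 * 2^(-1) mod 43 = 16

j = 16 (mod 43)


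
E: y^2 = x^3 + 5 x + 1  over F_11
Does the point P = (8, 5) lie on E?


Check whether y^2 = x^3 + 5 x + 1 (mod 11) for (x, y) = (8, 5).
LHS: y^2 = 5^2 mod 11 = 3
RHS: x^3 + 5 x + 1 = 8^3 + 5*8 + 1 mod 11 = 3
LHS = RHS

Yes, on the curve


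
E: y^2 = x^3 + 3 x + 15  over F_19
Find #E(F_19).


For each x in F_19, count y with y^2 = x^3 + 3 x + 15 mod 19:
  x = 1: RHS = 0, y in [0]  -> 1 point(s)
  x = 8: RHS = 0, y in [0]  -> 1 point(s)
  x = 9: RHS = 11, y in [7, 12]  -> 2 point(s)
  x = 10: RHS = 0, y in [0]  -> 1 point(s)
  x = 11: RHS = 11, y in [7, 12]  -> 2 point(s)
  x = 13: RHS = 9, y in [3, 16]  -> 2 point(s)
  x = 16: RHS = 17, y in [6, 13]  -> 2 point(s)
  x = 17: RHS = 1, y in [1, 18]  -> 2 point(s)
  x = 18: RHS = 11, y in [7, 12]  -> 2 point(s)
Affine points: 15. Add the point at infinity: total = 16.

#E(F_19) = 16


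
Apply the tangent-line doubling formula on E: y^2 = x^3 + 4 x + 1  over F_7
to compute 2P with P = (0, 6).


Doubling: s = (3 x1^2 + a) / (2 y1)
s = (3*0^2 + 4) / (2*6) mod 7 = 5
x3 = s^2 - 2 x1 mod 7 = 5^2 - 2*0 = 4
y3 = s (x1 - x3) - y1 mod 7 = 5 * (0 - 4) - 6 = 2

2P = (4, 2)


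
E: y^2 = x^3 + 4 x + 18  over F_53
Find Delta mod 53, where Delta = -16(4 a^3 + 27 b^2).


4 a^3 + 27 b^2 = 4*4^3 + 27*18^2 = 256 + 8748 = 9004
Delta = -16 * (9004) = -144064
Delta mod 53 = 43

Delta = 43 (mod 53)


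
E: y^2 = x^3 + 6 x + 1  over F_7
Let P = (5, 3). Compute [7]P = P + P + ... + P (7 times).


k = 7 = 111_2 (binary, LSB first: 111)
Double-and-add from P = (5, 3):
  bit 0 = 1: acc = O + (5, 3) = (5, 3)
  bit 1 = 1: acc = (5, 3) + (6, 1) = (0, 1)
  bit 2 = 1: acc = (0, 1) + (3, 2) = (1, 1)

7P = (1, 1)


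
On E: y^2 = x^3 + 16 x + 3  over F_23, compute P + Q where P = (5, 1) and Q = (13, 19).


P != Q, so use the chord formula.
s = (y2 - y1) / (x2 - x1) = (18) / (8) mod 23 = 8
x3 = s^2 - x1 - x2 mod 23 = 8^2 - 5 - 13 = 0
y3 = s (x1 - x3) - y1 mod 23 = 8 * (5 - 0) - 1 = 16

P + Q = (0, 16)


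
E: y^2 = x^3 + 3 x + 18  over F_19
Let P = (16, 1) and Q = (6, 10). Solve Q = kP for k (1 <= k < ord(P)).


Enumerate multiples of P until we hit Q = (6, 10):
  1P = (16, 1)
  2P = (3, 4)
  3P = (5, 14)
  4P = (14, 7)
  5P = (17, 2)
  6P = (6, 9)
  7P = (6, 10)
Match found at i = 7.

k = 7


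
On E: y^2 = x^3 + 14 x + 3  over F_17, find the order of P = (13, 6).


Compute successive multiples of P until we hit O:
  1P = (13, 6)
  2P = (4, 15)
  3P = (1, 16)
  4P = (7, 6)
  5P = (14, 11)
  6P = (15, 1)
  7P = (8, 7)
  8P = (11, 14)
  ... (continuing to 23P)
  23P = O

ord(P) = 23


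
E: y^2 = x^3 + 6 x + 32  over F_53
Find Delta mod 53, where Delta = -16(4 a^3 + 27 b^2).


4 a^3 + 27 b^2 = 4*6^3 + 27*32^2 = 864 + 27648 = 28512
Delta = -16 * (28512) = -456192
Delta mod 53 = 32

Delta = 32 (mod 53)


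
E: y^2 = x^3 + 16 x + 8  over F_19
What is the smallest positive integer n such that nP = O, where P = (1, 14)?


Compute successive multiples of P until we hit O:
  1P = (1, 14)
  2P = (17, 5)
  3P = (10, 16)
  4P = (5, 2)
  5P = (3, 11)
  6P = (3, 8)
  7P = (5, 17)
  8P = (10, 3)
  ... (continuing to 11P)
  11P = O

ord(P) = 11


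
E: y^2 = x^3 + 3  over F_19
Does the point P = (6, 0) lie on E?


Check whether y^2 = x^3 + 0 x + 3 (mod 19) for (x, y) = (6, 0).
LHS: y^2 = 0^2 mod 19 = 0
RHS: x^3 + 0 x + 3 = 6^3 + 0*6 + 3 mod 19 = 10
LHS != RHS

No, not on the curve


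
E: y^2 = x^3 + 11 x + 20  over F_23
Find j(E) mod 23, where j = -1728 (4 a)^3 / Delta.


Delta = -16(4 a^3 + 27 b^2) mod 23 = 7
-1728 * (4 a)^3 = -1728 * (4*11)^3 mod 23 = 1
j = 1 * 7^(-1) mod 23 = 10

j = 10 (mod 23)


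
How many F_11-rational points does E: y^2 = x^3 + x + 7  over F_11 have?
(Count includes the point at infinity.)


For each x in F_11, count y with y^2 = x^3 + 1 x + 7 mod 11:
  x = 1: RHS = 9, y in [3, 8]  -> 2 point(s)
  x = 3: RHS = 4, y in [2, 9]  -> 2 point(s)
  x = 4: RHS = 9, y in [3, 8]  -> 2 point(s)
  x = 5: RHS = 5, y in [4, 7]  -> 2 point(s)
  x = 6: RHS = 9, y in [3, 8]  -> 2 point(s)
  x = 7: RHS = 5, y in [4, 7]  -> 2 point(s)
  x = 10: RHS = 5, y in [4, 7]  -> 2 point(s)
Affine points: 14. Add the point at infinity: total = 15.

#E(F_11) = 15


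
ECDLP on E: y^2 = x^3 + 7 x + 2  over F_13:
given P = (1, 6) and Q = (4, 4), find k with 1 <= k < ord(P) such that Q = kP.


Enumerate multiples of P until we hit Q = (4, 4):
  1P = (1, 6)
  2P = (7, 2)
  3P = (4, 9)
  4P = (9, 12)
  5P = (6, 0)
  6P = (9, 1)
  7P = (4, 4)
Match found at i = 7.

k = 7


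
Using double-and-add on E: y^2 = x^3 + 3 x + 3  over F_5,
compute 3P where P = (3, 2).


k = 3 = 11_2 (binary, LSB first: 11)
Double-and-add from P = (3, 2):
  bit 0 = 1: acc = O + (3, 2) = (3, 2)
  bit 1 = 1: acc = (3, 2) + (4, 3) = (4, 2)

3P = (4, 2)


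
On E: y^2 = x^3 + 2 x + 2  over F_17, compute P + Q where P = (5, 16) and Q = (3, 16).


P != Q, so use the chord formula.
s = (y2 - y1) / (x2 - x1) = (0) / (15) mod 17 = 0
x3 = s^2 - x1 - x2 mod 17 = 0^2 - 5 - 3 = 9
y3 = s (x1 - x3) - y1 mod 17 = 0 * (5 - 9) - 16 = 1

P + Q = (9, 1)


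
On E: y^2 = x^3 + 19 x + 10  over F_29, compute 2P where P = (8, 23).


Doubling: s = (3 x1^2 + a) / (2 y1)
s = (3*8^2 + 19) / (2*23) mod 29 = 9
x3 = s^2 - 2 x1 mod 29 = 9^2 - 2*8 = 7
y3 = s (x1 - x3) - y1 mod 29 = 9 * (8 - 7) - 23 = 15

2P = (7, 15)


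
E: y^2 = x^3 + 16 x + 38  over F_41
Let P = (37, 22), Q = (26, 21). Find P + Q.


P != Q, so use the chord formula.
s = (y2 - y1) / (x2 - x1) = (40) / (30) mod 41 = 15
x3 = s^2 - x1 - x2 mod 41 = 15^2 - 37 - 26 = 39
y3 = s (x1 - x3) - y1 mod 41 = 15 * (37 - 39) - 22 = 30

P + Q = (39, 30)


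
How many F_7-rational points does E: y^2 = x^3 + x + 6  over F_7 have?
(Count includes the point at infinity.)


For each x in F_7, count y with y^2 = x^3 + 1 x + 6 mod 7:
  x = 1: RHS = 1, y in [1, 6]  -> 2 point(s)
  x = 2: RHS = 2, y in [3, 4]  -> 2 point(s)
  x = 3: RHS = 1, y in [1, 6]  -> 2 point(s)
  x = 4: RHS = 4, y in [2, 5]  -> 2 point(s)
  x = 6: RHS = 4, y in [2, 5]  -> 2 point(s)
Affine points: 10. Add the point at infinity: total = 11.

#E(F_7) = 11


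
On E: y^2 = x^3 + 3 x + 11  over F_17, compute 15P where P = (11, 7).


k = 15 = 1111_2 (binary, LSB first: 1111)
Double-and-add from P = (11, 7):
  bit 0 = 1: acc = O + (11, 7) = (11, 7)
  bit 1 = 1: acc = (11, 7) + (4, 6) = (10, 15)
  bit 2 = 1: acc = (10, 15) + (9, 11) = (14, 3)
  bit 3 = 1: acc = (14, 3) + (7, 16) = (5, 7)

15P = (5, 7)


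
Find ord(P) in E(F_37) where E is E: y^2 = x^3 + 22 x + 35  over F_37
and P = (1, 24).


Compute successive multiples of P until we hit O:
  1P = (1, 24)
  2P = (5, 14)
  3P = (28, 25)
  4P = (18, 11)
  5P = (15, 15)
  6P = (25, 2)
  7P = (27, 6)
  8P = (34, 33)
  ... (continuing to 30P)
  30P = O

ord(P) = 30


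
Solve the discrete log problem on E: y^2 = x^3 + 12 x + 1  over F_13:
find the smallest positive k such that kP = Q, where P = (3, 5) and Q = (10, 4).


Enumerate multiples of P until we hit Q = (10, 4):
  1P = (3, 5)
  2P = (7, 8)
  3P = (6, 9)
  4P = (0, 12)
  5P = (1, 12)
  6P = (5, 2)
  7P = (4, 3)
  8P = (10, 9)
  9P = (12, 1)
  10P = (12, 12)
  11P = (10, 4)
Match found at i = 11.

k = 11


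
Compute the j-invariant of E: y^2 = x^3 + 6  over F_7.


Delta = -16(4 a^3 + 27 b^2) mod 7 = 2
-1728 * (4 a)^3 = -1728 * (4*0)^3 mod 7 = 0
j = 0 * 2^(-1) mod 7 = 0

j = 0 (mod 7)


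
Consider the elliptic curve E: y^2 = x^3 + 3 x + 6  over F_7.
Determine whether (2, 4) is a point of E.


Check whether y^2 = x^3 + 3 x + 6 (mod 7) for (x, y) = (2, 4).
LHS: y^2 = 4^2 mod 7 = 2
RHS: x^3 + 3 x + 6 = 2^3 + 3*2 + 6 mod 7 = 6
LHS != RHS

No, not on the curve


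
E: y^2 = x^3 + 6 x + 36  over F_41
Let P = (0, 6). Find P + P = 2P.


Doubling: s = (3 x1^2 + a) / (2 y1)
s = (3*0^2 + 6) / (2*6) mod 41 = 21
x3 = s^2 - 2 x1 mod 41 = 21^2 - 2*0 = 31
y3 = s (x1 - x3) - y1 mod 41 = 21 * (0 - 31) - 6 = 40

2P = (31, 40)


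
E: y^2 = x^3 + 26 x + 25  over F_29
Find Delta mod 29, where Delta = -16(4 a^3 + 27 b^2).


4 a^3 + 27 b^2 = 4*26^3 + 27*25^2 = 70304 + 16875 = 87179
Delta = -16 * (87179) = -1394864
Delta mod 29 = 7

Delta = 7 (mod 29)


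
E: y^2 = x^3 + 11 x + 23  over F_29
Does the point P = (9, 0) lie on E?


Check whether y^2 = x^3 + 11 x + 23 (mod 29) for (x, y) = (9, 0).
LHS: y^2 = 0^2 mod 29 = 0
RHS: x^3 + 11 x + 23 = 9^3 + 11*9 + 23 mod 29 = 10
LHS != RHS

No, not on the curve


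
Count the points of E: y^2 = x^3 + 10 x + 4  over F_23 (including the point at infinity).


For each x in F_23, count y with y^2 = x^3 + 10 x + 4 mod 23:
  x = 0: RHS = 4, y in [2, 21]  -> 2 point(s)
  x = 2: RHS = 9, y in [3, 20]  -> 2 point(s)
  x = 4: RHS = 16, y in [4, 19]  -> 2 point(s)
  x = 5: RHS = 18, y in [8, 15]  -> 2 point(s)
  x = 6: RHS = 4, y in [2, 21]  -> 2 point(s)
  x = 7: RHS = 3, y in [7, 16]  -> 2 point(s)
  x = 9: RHS = 18, y in [8, 15]  -> 2 point(s)
  x = 10: RHS = 0, y in [0]  -> 1 point(s)
  x = 12: RHS = 12, y in [9, 14]  -> 2 point(s)
  x = 13: RHS = 8, y in [10, 13]  -> 2 point(s)
  x = 14: RHS = 13, y in [6, 17]  -> 2 point(s)
  x = 17: RHS = 4, y in [2, 21]  -> 2 point(s)
  x = 18: RHS = 13, y in [6, 17]  -> 2 point(s)
  x = 20: RHS = 16, y in [4, 19]  -> 2 point(s)
  x = 22: RHS = 16, y in [4, 19]  -> 2 point(s)
Affine points: 29. Add the point at infinity: total = 30.

#E(F_23) = 30


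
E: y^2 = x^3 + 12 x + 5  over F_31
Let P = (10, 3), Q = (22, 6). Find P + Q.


P != Q, so use the chord formula.
s = (y2 - y1) / (x2 - x1) = (3) / (12) mod 31 = 8
x3 = s^2 - x1 - x2 mod 31 = 8^2 - 10 - 22 = 1
y3 = s (x1 - x3) - y1 mod 31 = 8 * (10 - 1) - 3 = 7

P + Q = (1, 7)


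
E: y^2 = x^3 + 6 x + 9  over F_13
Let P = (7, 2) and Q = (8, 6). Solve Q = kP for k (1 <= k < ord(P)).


Enumerate multiples of P until we hit Q = (8, 6):
  1P = (7, 2)
  2P = (2, 4)
  3P = (0, 3)
  4P = (10, 4)
  5P = (8, 6)
Match found at i = 5.

k = 5


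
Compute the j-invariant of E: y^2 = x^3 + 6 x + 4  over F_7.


Delta = -16(4 a^3 + 27 b^2) mod 7 = 5
-1728 * (4 a)^3 = -1728 * (4*6)^3 mod 7 = 6
j = 6 * 5^(-1) mod 7 = 4

j = 4 (mod 7)


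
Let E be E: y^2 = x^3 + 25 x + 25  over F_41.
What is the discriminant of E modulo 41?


4 a^3 + 27 b^2 = 4*25^3 + 27*25^2 = 62500 + 16875 = 79375
Delta = -16 * (79375) = -1270000
Delta mod 41 = 16

Delta = 16 (mod 41)


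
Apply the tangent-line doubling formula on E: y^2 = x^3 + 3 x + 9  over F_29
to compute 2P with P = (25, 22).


Doubling: s = (3 x1^2 + a) / (2 y1)
s = (3*25^2 + 3) / (2*22) mod 29 = 15
x3 = s^2 - 2 x1 mod 29 = 15^2 - 2*25 = 1
y3 = s (x1 - x3) - y1 mod 29 = 15 * (25 - 1) - 22 = 19

2P = (1, 19)


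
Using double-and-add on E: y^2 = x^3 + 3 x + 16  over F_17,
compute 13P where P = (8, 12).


k = 13 = 1101_2 (binary, LSB first: 1011)
Double-and-add from P = (8, 12):
  bit 0 = 1: acc = O + (8, 12) = (8, 12)
  bit 1 = 0: acc unchanged = (8, 12)
  bit 2 = 1: acc = (8, 12) + (15, 6) = (10, 14)
  bit 3 = 1: acc = (10, 14) + (13, 5) = (3, 16)

13P = (3, 16)


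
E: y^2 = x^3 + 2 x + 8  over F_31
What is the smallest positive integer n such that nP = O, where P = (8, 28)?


Compute successive multiples of P until we hit O:
  1P = (8, 28)
  2P = (3, 17)
  3P = (5, 22)
  4P = (22, 6)
  5P = (6, 22)
  6P = (26, 11)
  7P = (11, 11)
  8P = (20, 9)
  ... (continuing to 31P)
  31P = O

ord(P) = 31


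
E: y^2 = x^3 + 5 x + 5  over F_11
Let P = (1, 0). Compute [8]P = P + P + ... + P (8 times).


k = 8 = 1000_2 (binary, LSB first: 0001)
Double-and-add from P = (1, 0):
  bit 0 = 0: acc unchanged = O
  bit 1 = 0: acc unchanged = O
  bit 2 = 0: acc unchanged = O
  bit 3 = 1: acc = O + O = O

8P = O


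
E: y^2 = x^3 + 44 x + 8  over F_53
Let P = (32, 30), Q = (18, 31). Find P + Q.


P != Q, so use the chord formula.
s = (y2 - y1) / (x2 - x1) = (1) / (39) mod 53 = 34
x3 = s^2 - x1 - x2 mod 53 = 34^2 - 32 - 18 = 46
y3 = s (x1 - x3) - y1 mod 53 = 34 * (32 - 46) - 30 = 24

P + Q = (46, 24)


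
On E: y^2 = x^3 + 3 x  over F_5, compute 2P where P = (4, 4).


Doubling: s = (3 x1^2 + a) / (2 y1)
s = (3*4^2 + 3) / (2*4) mod 5 = 2
x3 = s^2 - 2 x1 mod 5 = 2^2 - 2*4 = 1
y3 = s (x1 - x3) - y1 mod 5 = 2 * (4 - 1) - 4 = 2

2P = (1, 2)


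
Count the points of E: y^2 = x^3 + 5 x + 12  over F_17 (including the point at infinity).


For each x in F_17, count y with y^2 = x^3 + 5 x + 12 mod 17:
  x = 1: RHS = 1, y in [1, 16]  -> 2 point(s)
  x = 2: RHS = 13, y in [8, 9]  -> 2 point(s)
  x = 5: RHS = 9, y in [3, 14]  -> 2 point(s)
  x = 7: RHS = 16, y in [4, 13]  -> 2 point(s)
  x = 9: RHS = 4, y in [2, 15]  -> 2 point(s)
  x = 10: RHS = 8, y in [5, 12]  -> 2 point(s)
  x = 11: RHS = 4, y in [2, 15]  -> 2 point(s)
  x = 12: RHS = 15, y in [7, 10]  -> 2 point(s)
  x = 13: RHS = 13, y in [8, 9]  -> 2 point(s)
  x = 14: RHS = 4, y in [2, 15]  -> 2 point(s)
Affine points: 20. Add the point at infinity: total = 21.

#E(F_17) = 21


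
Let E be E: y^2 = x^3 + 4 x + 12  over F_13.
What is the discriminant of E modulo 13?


4 a^3 + 27 b^2 = 4*4^3 + 27*12^2 = 256 + 3888 = 4144
Delta = -16 * (4144) = -66304
Delta mod 13 = 9

Delta = 9 (mod 13)


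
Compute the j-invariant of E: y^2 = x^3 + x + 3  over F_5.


Delta = -16(4 a^3 + 27 b^2) mod 5 = 3
-1728 * (4 a)^3 = -1728 * (4*1)^3 mod 5 = 3
j = 3 * 3^(-1) mod 5 = 1

j = 1 (mod 5)


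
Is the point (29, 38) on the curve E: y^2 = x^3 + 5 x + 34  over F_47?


Check whether y^2 = x^3 + 5 x + 34 (mod 47) for (x, y) = (29, 38).
LHS: y^2 = 38^2 mod 47 = 34
RHS: x^3 + 5 x + 34 = 29^3 + 5*29 + 34 mod 47 = 34
LHS = RHS

Yes, on the curve


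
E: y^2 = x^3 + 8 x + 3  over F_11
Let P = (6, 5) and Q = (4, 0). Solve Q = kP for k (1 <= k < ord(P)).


Enumerate multiples of P until we hit Q = (4, 0):
  1P = (6, 5)
  2P = (2, 4)
  3P = (1, 10)
  4P = (5, 5)
  5P = (0, 6)
  6P = (9, 1)
  7P = (10, 4)
  8P = (4, 0)
Match found at i = 8.

k = 8


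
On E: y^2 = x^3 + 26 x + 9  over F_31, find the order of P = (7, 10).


Compute successive multiples of P until we hit O:
  1P = (7, 10)
  2P = (2, 10)
  3P = (22, 21)
  4P = (21, 19)
  5P = (8, 27)
  6P = (26, 8)
  7P = (23, 8)
  8P = (17, 30)
  ... (continuing to 37P)
  37P = O

ord(P) = 37


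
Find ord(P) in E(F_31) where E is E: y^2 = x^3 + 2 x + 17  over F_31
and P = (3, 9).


Compute successive multiples of P until we hit O:
  1P = (3, 9)
  2P = (12, 23)
  3P = (10, 18)
  4P = (7, 8)
  5P = (23, 27)
  6P = (21, 12)
  7P = (1, 12)
  8P = (6, 11)
  ... (continuing to 41P)
  41P = O

ord(P) = 41


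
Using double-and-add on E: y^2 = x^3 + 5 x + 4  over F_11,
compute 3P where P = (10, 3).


k = 3 = 11_2 (binary, LSB first: 11)
Double-and-add from P = (10, 3):
  bit 0 = 1: acc = O + (10, 3) = (10, 3)
  bit 1 = 1: acc = (10, 3) + (5, 0) = (10, 8)

3P = (10, 8)


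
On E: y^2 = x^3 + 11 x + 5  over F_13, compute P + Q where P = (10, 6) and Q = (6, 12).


P != Q, so use the chord formula.
s = (y2 - y1) / (x2 - x1) = (6) / (9) mod 13 = 5
x3 = s^2 - x1 - x2 mod 13 = 5^2 - 10 - 6 = 9
y3 = s (x1 - x3) - y1 mod 13 = 5 * (10 - 9) - 6 = 12

P + Q = (9, 12)


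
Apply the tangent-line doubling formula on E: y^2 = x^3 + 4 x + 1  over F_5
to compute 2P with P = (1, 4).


Doubling: s = (3 x1^2 + a) / (2 y1)
s = (3*1^2 + 4) / (2*4) mod 5 = 4
x3 = s^2 - 2 x1 mod 5 = 4^2 - 2*1 = 4
y3 = s (x1 - x3) - y1 mod 5 = 4 * (1 - 4) - 4 = 4

2P = (4, 4)


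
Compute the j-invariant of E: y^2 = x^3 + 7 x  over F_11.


Delta = -16(4 a^3 + 27 b^2) mod 11 = 4
-1728 * (4 a)^3 = -1728 * (4*7)^3 mod 11 = 4
j = 4 * 4^(-1) mod 11 = 1

j = 1 (mod 11)


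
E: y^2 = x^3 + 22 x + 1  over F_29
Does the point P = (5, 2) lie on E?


Check whether y^2 = x^3 + 22 x + 1 (mod 29) for (x, y) = (5, 2).
LHS: y^2 = 2^2 mod 29 = 4
RHS: x^3 + 22 x + 1 = 5^3 + 22*5 + 1 mod 29 = 4
LHS = RHS

Yes, on the curve


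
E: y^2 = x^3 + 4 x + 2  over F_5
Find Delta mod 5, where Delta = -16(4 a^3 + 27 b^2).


4 a^3 + 27 b^2 = 4*4^3 + 27*2^2 = 256 + 108 = 364
Delta = -16 * (364) = -5824
Delta mod 5 = 1

Delta = 1 (mod 5)


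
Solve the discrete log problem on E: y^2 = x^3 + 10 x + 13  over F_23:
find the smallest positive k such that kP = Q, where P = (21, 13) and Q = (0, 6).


Enumerate multiples of P until we hit Q = (0, 6):
  1P = (21, 13)
  2P = (22, 18)
  3P = (5, 21)
  4P = (3, 1)
  5P = (2, 15)
  6P = (6, 6)
  7P = (0, 6)
Match found at i = 7.

k = 7


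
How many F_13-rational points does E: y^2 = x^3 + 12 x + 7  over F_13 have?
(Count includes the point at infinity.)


For each x in F_13, count y with y^2 = x^3 + 12 x + 7 mod 13:
  x = 2: RHS = 0, y in [0]  -> 1 point(s)
  x = 5: RHS = 10, y in [6, 7]  -> 2 point(s)
  x = 6: RHS = 9, y in [3, 10]  -> 2 point(s)
  x = 8: RHS = 4, y in [2, 11]  -> 2 point(s)
  x = 9: RHS = 12, y in [5, 8]  -> 2 point(s)
  x = 10: RHS = 9, y in [3, 10]  -> 2 point(s)
  x = 11: RHS = 1, y in [1, 12]  -> 2 point(s)
Affine points: 13. Add the point at infinity: total = 14.

#E(F_13) = 14


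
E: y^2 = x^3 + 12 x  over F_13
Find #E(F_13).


For each x in F_13, count y with y^2 = x^3 + 12 x + 0 mod 13:
  x = 0: RHS = 0, y in [0]  -> 1 point(s)
  x = 1: RHS = 0, y in [0]  -> 1 point(s)
  x = 5: RHS = 3, y in [4, 9]  -> 2 point(s)
  x = 8: RHS = 10, y in [6, 7]  -> 2 point(s)
  x = 12: RHS = 0, y in [0]  -> 1 point(s)
Affine points: 7. Add the point at infinity: total = 8.

#E(F_13) = 8


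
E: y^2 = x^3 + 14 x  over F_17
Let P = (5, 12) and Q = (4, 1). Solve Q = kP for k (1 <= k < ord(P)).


Enumerate multiples of P until we hit Q = (4, 1):
  1P = (5, 12)
  2P = (16, 6)
  3P = (14, 13)
  4P = (2, 11)
  5P = (12, 14)
  6P = (15, 7)
  7P = (10, 16)
  8P = (4, 16)
  9P = (7, 13)
  10P = (1, 7)
  11P = (3, 16)
  12P = (13, 4)
  13P = (0, 0)
  14P = (13, 13)
  15P = (3, 1)
  16P = (1, 10)
  17P = (7, 4)
  18P = (4, 1)
Match found at i = 18.

k = 18


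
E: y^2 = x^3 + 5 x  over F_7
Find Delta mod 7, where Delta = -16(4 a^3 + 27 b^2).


4 a^3 + 27 b^2 = 4*5^3 + 27*0^2 = 500 + 0 = 500
Delta = -16 * (500) = -8000
Delta mod 7 = 1

Delta = 1 (mod 7)


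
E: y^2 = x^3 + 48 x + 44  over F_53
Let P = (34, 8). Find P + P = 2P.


Doubling: s = (3 x1^2 + a) / (2 y1)
s = (3*34^2 + 48) / (2*8) mod 53 = 21
x3 = s^2 - 2 x1 mod 53 = 21^2 - 2*34 = 2
y3 = s (x1 - x3) - y1 mod 53 = 21 * (34 - 2) - 8 = 28

2P = (2, 28)


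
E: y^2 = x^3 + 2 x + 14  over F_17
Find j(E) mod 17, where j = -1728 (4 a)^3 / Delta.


Delta = -16(4 a^3 + 27 b^2) mod 17 = 3
-1728 * (4 a)^3 = -1728 * (4*2)^3 mod 17 = 12
j = 12 * 3^(-1) mod 17 = 4

j = 4 (mod 17)


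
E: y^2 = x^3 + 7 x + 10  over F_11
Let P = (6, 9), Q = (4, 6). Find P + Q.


P != Q, so use the chord formula.
s = (y2 - y1) / (x2 - x1) = (8) / (9) mod 11 = 7
x3 = s^2 - x1 - x2 mod 11 = 7^2 - 6 - 4 = 6
y3 = s (x1 - x3) - y1 mod 11 = 7 * (6 - 6) - 9 = 2

P + Q = (6, 2)


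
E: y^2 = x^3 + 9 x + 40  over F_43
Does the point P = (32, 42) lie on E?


Check whether y^2 = x^3 + 9 x + 40 (mod 43) for (x, y) = (32, 42).
LHS: y^2 = 42^2 mod 43 = 1
RHS: x^3 + 9 x + 40 = 32^3 + 9*32 + 40 mod 43 = 29
LHS != RHS

No, not on the curve


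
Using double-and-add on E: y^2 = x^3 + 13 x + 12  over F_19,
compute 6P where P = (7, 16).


k = 6 = 110_2 (binary, LSB first: 011)
Double-and-add from P = (7, 16):
  bit 0 = 0: acc unchanged = O
  bit 1 = 1: acc = O + (11, 2) = (11, 2)
  bit 2 = 1: acc = (11, 2) + (17, 4) = (8, 18)

6P = (8, 18)


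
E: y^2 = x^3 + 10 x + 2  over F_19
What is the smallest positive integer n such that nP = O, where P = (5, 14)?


Compute successive multiples of P until we hit O:
  1P = (5, 14)
  2P = (10, 0)
  3P = (5, 5)
  4P = O

ord(P) = 4


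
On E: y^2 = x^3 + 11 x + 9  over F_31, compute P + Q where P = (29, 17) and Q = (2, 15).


P != Q, so use the chord formula.
s = (y2 - y1) / (x2 - x1) = (29) / (4) mod 31 = 15
x3 = s^2 - x1 - x2 mod 31 = 15^2 - 29 - 2 = 8
y3 = s (x1 - x3) - y1 mod 31 = 15 * (29 - 8) - 17 = 19

P + Q = (8, 19)


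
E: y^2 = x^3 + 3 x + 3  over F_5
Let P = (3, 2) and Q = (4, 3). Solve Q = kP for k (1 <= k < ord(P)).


Enumerate multiples of P until we hit Q = (4, 3):
  1P = (3, 2)
  2P = (4, 3)
Match found at i = 2.

k = 2


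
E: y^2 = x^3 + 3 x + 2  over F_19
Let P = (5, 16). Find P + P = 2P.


Doubling: s = (3 x1^2 + a) / (2 y1)
s = (3*5^2 + 3) / (2*16) mod 19 = 6
x3 = s^2 - 2 x1 mod 19 = 6^2 - 2*5 = 7
y3 = s (x1 - x3) - y1 mod 19 = 6 * (5 - 7) - 16 = 10

2P = (7, 10)


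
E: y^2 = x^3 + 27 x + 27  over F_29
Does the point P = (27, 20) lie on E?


Check whether y^2 = x^3 + 27 x + 27 (mod 29) for (x, y) = (27, 20).
LHS: y^2 = 20^2 mod 29 = 23
RHS: x^3 + 27 x + 27 = 27^3 + 27*27 + 27 mod 29 = 23
LHS = RHS

Yes, on the curve


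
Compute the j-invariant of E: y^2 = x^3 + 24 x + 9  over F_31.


Delta = -16(4 a^3 + 27 b^2) mod 31 = 11
-1728 * (4 a)^3 = -1728 * (4*24)^3 mod 31 = 30
j = 30 * 11^(-1) mod 31 = 14

j = 14 (mod 31)


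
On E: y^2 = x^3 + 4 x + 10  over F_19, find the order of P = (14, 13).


Compute successive multiples of P until we hit O:
  1P = (14, 13)
  2P = (16, 16)
  3P = (15, 14)
  4P = (10, 10)
  5P = (11, 13)
  6P = (13, 6)
  7P = (3, 7)
  8P = (18, 9)
  ... (continuing to 22P)
  22P = O

ord(P) = 22


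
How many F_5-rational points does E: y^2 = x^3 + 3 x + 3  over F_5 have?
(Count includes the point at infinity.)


For each x in F_5, count y with y^2 = x^3 + 3 x + 3 mod 5:
  x = 3: RHS = 4, y in [2, 3]  -> 2 point(s)
  x = 4: RHS = 4, y in [2, 3]  -> 2 point(s)
Affine points: 4. Add the point at infinity: total = 5.

#E(F_5) = 5


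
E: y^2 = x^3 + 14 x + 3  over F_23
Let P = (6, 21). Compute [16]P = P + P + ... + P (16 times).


k = 16 = 10000_2 (binary, LSB first: 00001)
Double-and-add from P = (6, 21):
  bit 0 = 0: acc unchanged = O
  bit 1 = 0: acc unchanged = O
  bit 2 = 0: acc unchanged = O
  bit 3 = 0: acc unchanged = O
  bit 4 = 1: acc = O + (10, 19) = (10, 19)

16P = (10, 19)


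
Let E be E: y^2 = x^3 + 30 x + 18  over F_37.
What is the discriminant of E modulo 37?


4 a^3 + 27 b^2 = 4*30^3 + 27*18^2 = 108000 + 8748 = 116748
Delta = -16 * (116748) = -1867968
Delta mod 37 = 14

Delta = 14 (mod 37)


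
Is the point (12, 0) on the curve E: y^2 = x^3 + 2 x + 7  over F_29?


Check whether y^2 = x^3 + 2 x + 7 (mod 29) for (x, y) = (12, 0).
LHS: y^2 = 0^2 mod 29 = 0
RHS: x^3 + 2 x + 7 = 12^3 + 2*12 + 7 mod 29 = 19
LHS != RHS

No, not on the curve


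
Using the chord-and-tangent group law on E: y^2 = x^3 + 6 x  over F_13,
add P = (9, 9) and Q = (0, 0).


P != Q, so use the chord formula.
s = (y2 - y1) / (x2 - x1) = (4) / (4) mod 13 = 1
x3 = s^2 - x1 - x2 mod 13 = 1^2 - 9 - 0 = 5
y3 = s (x1 - x3) - y1 mod 13 = 1 * (9 - 5) - 9 = 8

P + Q = (5, 8)


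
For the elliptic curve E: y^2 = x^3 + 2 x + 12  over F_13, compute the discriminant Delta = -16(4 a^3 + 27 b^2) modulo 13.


4 a^3 + 27 b^2 = 4*2^3 + 27*12^2 = 32 + 3888 = 3920
Delta = -16 * (3920) = -62720
Delta mod 13 = 5

Delta = 5 (mod 13)


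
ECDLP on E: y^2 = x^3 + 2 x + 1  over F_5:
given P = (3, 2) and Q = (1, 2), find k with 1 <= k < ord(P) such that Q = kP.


Enumerate multiples of P until we hit Q = (1, 2):
  1P = (3, 2)
  2P = (0, 1)
  3P = (1, 2)
Match found at i = 3.

k = 3


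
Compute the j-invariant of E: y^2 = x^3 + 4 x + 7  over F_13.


Delta = -16(4 a^3 + 27 b^2) mod 13 = 8
-1728 * (4 a)^3 = -1728 * (4*4)^3 mod 13 = 1
j = 1 * 8^(-1) mod 13 = 5

j = 5 (mod 13)


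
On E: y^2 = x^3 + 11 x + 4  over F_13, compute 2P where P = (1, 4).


Doubling: s = (3 x1^2 + a) / (2 y1)
s = (3*1^2 + 11) / (2*4) mod 13 = 5
x3 = s^2 - 2 x1 mod 13 = 5^2 - 2*1 = 10
y3 = s (x1 - x3) - y1 mod 13 = 5 * (1 - 10) - 4 = 3

2P = (10, 3)


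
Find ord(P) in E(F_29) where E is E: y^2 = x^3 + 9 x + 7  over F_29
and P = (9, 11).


Compute successive multiples of P until we hit O:
  1P = (9, 11)
  2P = (2, 27)
  3P = (25, 9)
  4P = (0, 6)
  5P = (11, 4)
  6P = (14, 21)
  7P = (10, 16)
  8P = (6, 4)
  ... (continuing to 31P)
  31P = O

ord(P) = 31


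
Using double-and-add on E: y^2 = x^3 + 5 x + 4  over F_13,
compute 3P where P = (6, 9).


k = 3 = 11_2 (binary, LSB first: 11)
Double-and-add from P = (6, 9):
  bit 0 = 1: acc = O + (6, 9) = (6, 9)
  bit 1 = 1: acc = (6, 9) + (11, 8) = (8, 7)

3P = (8, 7)


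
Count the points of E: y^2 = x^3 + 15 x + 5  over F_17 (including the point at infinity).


For each x in F_17, count y with y^2 = x^3 + 15 x + 5 mod 17:
  x = 1: RHS = 4, y in [2, 15]  -> 2 point(s)
  x = 2: RHS = 9, y in [3, 14]  -> 2 point(s)
  x = 3: RHS = 9, y in [3, 14]  -> 2 point(s)
  x = 5: RHS = 1, y in [1, 16]  -> 2 point(s)
  x = 8: RHS = 8, y in [5, 12]  -> 2 point(s)
  x = 9: RHS = 2, y in [6, 11]  -> 2 point(s)
  x = 10: RHS = 16, y in [4, 13]  -> 2 point(s)
  x = 12: RHS = 9, y in [3, 14]  -> 2 point(s)
  x = 13: RHS = 0, y in [0]  -> 1 point(s)
  x = 14: RHS = 1, y in [1, 16]  -> 2 point(s)
  x = 15: RHS = 1, y in [1, 16]  -> 2 point(s)
Affine points: 21. Add the point at infinity: total = 22.

#E(F_17) = 22
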